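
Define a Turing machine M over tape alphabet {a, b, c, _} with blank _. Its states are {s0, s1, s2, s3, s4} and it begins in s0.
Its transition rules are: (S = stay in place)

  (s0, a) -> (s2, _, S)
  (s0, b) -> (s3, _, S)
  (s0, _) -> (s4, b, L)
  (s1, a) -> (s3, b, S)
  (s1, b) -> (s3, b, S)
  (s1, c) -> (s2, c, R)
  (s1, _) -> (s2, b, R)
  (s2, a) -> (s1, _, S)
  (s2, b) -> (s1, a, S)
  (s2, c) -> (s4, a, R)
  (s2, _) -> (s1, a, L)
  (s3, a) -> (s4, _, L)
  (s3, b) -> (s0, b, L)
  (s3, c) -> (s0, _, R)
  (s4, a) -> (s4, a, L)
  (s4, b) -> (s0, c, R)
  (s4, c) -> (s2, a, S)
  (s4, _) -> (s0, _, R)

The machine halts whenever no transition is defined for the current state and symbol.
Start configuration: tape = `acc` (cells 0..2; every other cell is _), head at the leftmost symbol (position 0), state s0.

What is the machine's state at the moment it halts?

state=s0 head=0 tape=_[a]cc_   (s0,a)→(s2,_,S)
state=s2 head=0 tape=_[_]cc_   (s2,_)→(s1,a,L)
state=s1 head=-1 tape=[_]acc_   (s1,_)→(s2,b,R)
state=s2 head=0 tape=b[a]cc_   (s2,a)→(s1,_,S)
state=s1 head=0 tape=b[_]cc_   (s1,_)→(s2,b,R)
state=s2 head=1 tape=bb[c]c_   (s2,c)→(s4,a,R)
state=s4 head=2 tape=bba[c]_   (s4,c)→(s2,a,S)
state=s2 head=2 tape=bba[a]_   (s2,a)→(s1,_,S)
state=s1 head=2 tape=bba[_]_   (s1,_)→(s2,b,R)
state=s2 head=3 tape=bbab[_]   (s2,_)→(s1,a,L)
state=s1 head=2 tape=bba[b]a   (s1,b)→(s3,b,S)
state=s3 head=2 tape=bba[b]a   (s3,b)→(s0,b,L)
state=s0 head=1 tape=bb[a]ba   (s0,a)→(s2,_,S)
state=s2 head=1 tape=bb[_]ba   (s2,_)→(s1,a,L)
state=s1 head=0 tape=b[b]aba   (s1,b)→(s3,b,S)
state=s3 head=0 tape=b[b]aba   (s3,b)→(s0,b,L)
state=s0 head=-1 tape=[b]baba   (s0,b)→(s3,_,S)
state=s3 head=-1 tape=[_]baba
No transition is defined for (s3, _); M halts in state s3.

s3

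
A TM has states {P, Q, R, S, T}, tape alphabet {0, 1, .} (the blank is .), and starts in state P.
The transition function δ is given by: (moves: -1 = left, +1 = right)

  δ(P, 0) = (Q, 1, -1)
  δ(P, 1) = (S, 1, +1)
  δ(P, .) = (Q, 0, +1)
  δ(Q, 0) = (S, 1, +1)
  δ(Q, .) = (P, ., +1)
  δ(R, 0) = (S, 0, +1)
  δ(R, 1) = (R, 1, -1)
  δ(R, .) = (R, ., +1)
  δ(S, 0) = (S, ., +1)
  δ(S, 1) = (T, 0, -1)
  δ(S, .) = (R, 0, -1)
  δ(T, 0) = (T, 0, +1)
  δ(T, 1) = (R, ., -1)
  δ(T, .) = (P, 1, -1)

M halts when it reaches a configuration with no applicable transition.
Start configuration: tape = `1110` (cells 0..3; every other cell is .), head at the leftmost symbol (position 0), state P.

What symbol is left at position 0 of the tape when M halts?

.

P | .[1]110.   read 1 → write 1, move +1, go to S
S | .1[1]10.   read 1 → write 0, move -1, go to T
T | .[1]010.   read 1 → write ., move -1, go to R
R | [.].010.   read . → write ., move +1, go to R
R | .[.]010.   read . → write ., move +1, go to R
R | ..[0]10.   read 0 → write 0, move +1, go to S
S | ..0[1]0.   read 1 → write 0, move -1, go to T
T | ..[0]00.   read 0 → write 0, move +1, go to T
T | ..0[0]0.   read 0 → write 0, move +1, go to T
T | ..00[0].   read 0 → write 0, move +1, go to T
T | ..000[.]   read . → write 1, move -1, go to P
P | ..00[0]1   read 0 → write 1, move -1, go to Q
Q | ..0[0]11   read 0 → write 1, move +1, go to S
S | ..01[1]1   read 1 → write 0, move -1, go to T
T | ..0[1]01   read 1 → write ., move -1, go to R
R | ..[0].01   read 0 → write 0, move +1, go to S
S | ..0[.]01   read . → write 0, move -1, go to R
R | ..[0]001   read 0 → write 0, move +1, go to S
S | ..0[0]01   read 0 → write ., move +1, go to S
S | ..0.[0]1   read 0 → write ., move +1, go to S
S | ..0..[1]   read 1 → write 0, move -1, go to T
T | ..0.[.]0   read . → write 1, move -1, go to P
P | ..0[.]10   read . → write 0, move +1, go to Q
Q | ..00[1]0
Cell 0 holds . when M halts.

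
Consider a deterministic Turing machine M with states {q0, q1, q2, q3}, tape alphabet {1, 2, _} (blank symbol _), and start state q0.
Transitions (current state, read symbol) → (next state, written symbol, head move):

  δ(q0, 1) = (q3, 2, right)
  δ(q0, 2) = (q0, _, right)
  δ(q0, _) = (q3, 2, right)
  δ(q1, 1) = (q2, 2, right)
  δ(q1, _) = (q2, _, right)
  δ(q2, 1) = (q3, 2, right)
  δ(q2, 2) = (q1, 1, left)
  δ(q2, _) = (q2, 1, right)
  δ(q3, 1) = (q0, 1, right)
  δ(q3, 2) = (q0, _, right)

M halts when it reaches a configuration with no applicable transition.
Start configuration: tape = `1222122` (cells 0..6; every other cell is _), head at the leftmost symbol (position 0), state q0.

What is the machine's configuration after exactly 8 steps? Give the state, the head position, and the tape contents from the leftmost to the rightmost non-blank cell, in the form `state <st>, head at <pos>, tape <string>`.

state=q0 head=0 tape=[1]222122__   (q0,1)→(q3,2,right)
state=q3 head=1 tape=2[2]22122__   (q3,2)→(q0,_,right)
state=q0 head=2 tape=2_[2]2122__   (q0,2)→(q0,_,right)
state=q0 head=3 tape=2__[2]122__   (q0,2)→(q0,_,right)
state=q0 head=4 tape=2___[1]22__   (q0,1)→(q3,2,right)
state=q3 head=5 tape=2___2[2]2__   (q3,2)→(q0,_,right)
state=q0 head=6 tape=2___2_[2]__   (q0,2)→(q0,_,right)
state=q0 head=7 tape=2___2__[_]_   (q0,_)→(q3,2,right)
state=q3 head=8 tape=2___2__2[_]
After 8 steps: state q3, head at 8, tape 2___2__2.

state q3, head at 8, tape 2___2__2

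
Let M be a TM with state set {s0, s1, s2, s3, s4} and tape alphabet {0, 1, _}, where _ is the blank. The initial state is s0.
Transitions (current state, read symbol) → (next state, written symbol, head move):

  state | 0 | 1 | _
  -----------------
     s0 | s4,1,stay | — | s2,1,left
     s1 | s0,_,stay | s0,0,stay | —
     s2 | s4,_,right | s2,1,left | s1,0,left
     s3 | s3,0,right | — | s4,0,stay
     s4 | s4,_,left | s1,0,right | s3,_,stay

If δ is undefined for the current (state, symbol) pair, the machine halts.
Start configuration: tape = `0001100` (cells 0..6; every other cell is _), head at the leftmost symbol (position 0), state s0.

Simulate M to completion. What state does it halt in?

s1

s0 | [0]001100_   read 0 → write 1, move stay, go to s4
s4 | [1]001100_   read 1 → write 0, move right, go to s1
s1 | 0[0]01100_   read 0 → write _, move stay, go to s0
s0 | 0[_]01100_   read _ → write 1, move left, go to s2
s2 | [0]101100_   read 0 → write _, move right, go to s4
s4 | _[1]01100_   read 1 → write 0, move right, go to s1
s1 | _0[0]1100_   read 0 → write _, move stay, go to s0
s0 | _0[_]1100_   read _ → write 1, move left, go to s2
s2 | _[0]11100_   read 0 → write _, move right, go to s4
s4 | __[1]1100_   read 1 → write 0, move right, go to s1
s1 | __0[1]100_   read 1 → write 0, move stay, go to s0
s0 | __0[0]100_   read 0 → write 1, move stay, go to s4
s4 | __0[1]100_   read 1 → write 0, move right, go to s1
s1 | __00[1]00_   read 1 → write 0, move stay, go to s0
s0 | __00[0]00_   read 0 → write 1, move stay, go to s4
s4 | __00[1]00_   read 1 → write 0, move right, go to s1
s1 | __000[0]0_   read 0 → write _, move stay, go to s0
s0 | __000[_]0_   read _ → write 1, move left, go to s2
s2 | __00[0]10_   read 0 → write _, move right, go to s4
s4 | __00_[1]0_   read 1 → write 0, move right, go to s1
s1 | __00_0[0]_   read 0 → write _, move stay, go to s0
s0 | __00_0[_]_   read _ → write 1, move left, go to s2
s2 | __00_[0]1_   read 0 → write _, move right, go to s4
s4 | __00__[1]_   read 1 → write 0, move right, go to s1
s1 | __00__0[_]
No transition is defined for (s1, _); M halts in state s1.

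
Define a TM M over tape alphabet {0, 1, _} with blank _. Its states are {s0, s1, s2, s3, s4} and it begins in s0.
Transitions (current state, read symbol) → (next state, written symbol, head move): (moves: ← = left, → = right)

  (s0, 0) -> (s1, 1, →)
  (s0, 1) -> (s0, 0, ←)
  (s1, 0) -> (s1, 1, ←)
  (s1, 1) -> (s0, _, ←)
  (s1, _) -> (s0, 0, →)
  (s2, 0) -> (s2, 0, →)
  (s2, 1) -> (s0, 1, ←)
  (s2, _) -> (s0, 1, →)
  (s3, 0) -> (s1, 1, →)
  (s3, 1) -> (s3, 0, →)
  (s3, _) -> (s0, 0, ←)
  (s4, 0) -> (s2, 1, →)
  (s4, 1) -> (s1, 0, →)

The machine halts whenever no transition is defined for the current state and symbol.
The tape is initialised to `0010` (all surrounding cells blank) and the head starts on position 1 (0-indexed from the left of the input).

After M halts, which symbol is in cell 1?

1

state=s0 head=1 tape=_0[0]10   (s0,0)→(s1,1,→)
state=s1 head=2 tape=_01[1]0   (s1,1)→(s0,_,←)
state=s0 head=1 tape=_0[1]_0   (s0,1)→(s0,0,←)
state=s0 head=0 tape=_[0]0_0   (s0,0)→(s1,1,→)
state=s1 head=1 tape=_1[0]_0   (s1,0)→(s1,1,←)
state=s1 head=0 tape=_[1]1_0   (s1,1)→(s0,_,←)
state=s0 head=-1 tape=[_]_1_0
Cell 1 holds 1 when M halts.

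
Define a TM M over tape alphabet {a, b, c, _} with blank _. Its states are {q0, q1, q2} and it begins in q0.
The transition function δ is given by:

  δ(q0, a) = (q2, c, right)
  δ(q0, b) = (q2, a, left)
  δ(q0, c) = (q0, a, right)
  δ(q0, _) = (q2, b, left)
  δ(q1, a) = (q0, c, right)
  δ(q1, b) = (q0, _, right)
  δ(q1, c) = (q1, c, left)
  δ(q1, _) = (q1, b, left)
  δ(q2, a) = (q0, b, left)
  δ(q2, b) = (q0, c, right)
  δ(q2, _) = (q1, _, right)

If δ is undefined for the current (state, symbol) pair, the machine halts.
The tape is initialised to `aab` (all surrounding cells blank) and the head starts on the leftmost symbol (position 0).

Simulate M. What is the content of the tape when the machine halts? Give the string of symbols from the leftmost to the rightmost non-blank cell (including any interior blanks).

cccb

q0 | __[a]ab_   read a → write c, move right, go to q2
q2 | __c[a]b_   read a → write b, move left, go to q0
q0 | __[c]bb_   read c → write a, move right, go to q0
q0 | __a[b]b_   read b → write a, move left, go to q2
q2 | __[a]ab_   read a → write b, move left, go to q0
q0 | _[_]bab_   read _ → write b, move left, go to q2
q2 | [_]bbab_   read _ → write _, move right, go to q1
q1 | _[b]bab_   read b → write _, move right, go to q0
q0 | __[b]ab_   read b → write a, move left, go to q2
q2 | _[_]aab_   read _ → write _, move right, go to q1
q1 | __[a]ab_   read a → write c, move right, go to q0
q0 | __c[a]b_   read a → write c, move right, go to q2
q2 | __cc[b]_   read b → write c, move right, go to q0
q0 | __ccc[_]   read _ → write b, move left, go to q2
q2 | __cc[c]b
The non-blank tape span at halt is cccb.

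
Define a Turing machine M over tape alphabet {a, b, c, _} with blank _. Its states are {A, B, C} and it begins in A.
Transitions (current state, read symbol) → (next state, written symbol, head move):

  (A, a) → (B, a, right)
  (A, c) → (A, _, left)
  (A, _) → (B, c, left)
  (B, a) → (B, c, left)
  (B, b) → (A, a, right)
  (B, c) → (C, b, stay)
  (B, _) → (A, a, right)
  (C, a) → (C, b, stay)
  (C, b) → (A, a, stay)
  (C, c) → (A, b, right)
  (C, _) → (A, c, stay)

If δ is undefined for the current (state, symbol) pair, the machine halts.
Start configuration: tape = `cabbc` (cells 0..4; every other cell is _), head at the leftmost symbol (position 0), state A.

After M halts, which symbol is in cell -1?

A | ___[c]abbc   read c → write _, move left, go to A
A | __[_]_abbc   read _ → write c, move left, go to B
B | _[_]c_abbc   read _ → write a, move right, go to A
A | _a[c]_abbc   read c → write _, move left, go to A
A | _[a]__abbc   read a → write a, move right, go to B
B | _a[_]_abbc   read _ → write a, move right, go to A
A | _aa[_]abbc   read _ → write c, move left, go to B
B | _a[a]cabbc   read a → write c, move left, go to B
B | _[a]ccabbc   read a → write c, move left, go to B
B | [_]cccabbc   read _ → write a, move right, go to A
A | a[c]ccabbc   read c → write _, move left, go to A
A | [a]_ccabbc   read a → write a, move right, go to B
B | a[_]ccabbc   read _ → write a, move right, go to A
A | aa[c]cabbc   read c → write _, move left, go to A
A | a[a]_cabbc   read a → write a, move right, go to B
B | aa[_]cabbc   read _ → write a, move right, go to A
A | aaa[c]abbc   read c → write _, move left, go to A
A | aa[a]_abbc   read a → write a, move right, go to B
B | aaa[_]abbc   read _ → write a, move right, go to A
A | aaaa[a]bbc   read a → write a, move right, go to B
B | aaaaa[b]bc   read b → write a, move right, go to A
A | aaaaaa[b]c
Cell -1 holds a when M halts.

a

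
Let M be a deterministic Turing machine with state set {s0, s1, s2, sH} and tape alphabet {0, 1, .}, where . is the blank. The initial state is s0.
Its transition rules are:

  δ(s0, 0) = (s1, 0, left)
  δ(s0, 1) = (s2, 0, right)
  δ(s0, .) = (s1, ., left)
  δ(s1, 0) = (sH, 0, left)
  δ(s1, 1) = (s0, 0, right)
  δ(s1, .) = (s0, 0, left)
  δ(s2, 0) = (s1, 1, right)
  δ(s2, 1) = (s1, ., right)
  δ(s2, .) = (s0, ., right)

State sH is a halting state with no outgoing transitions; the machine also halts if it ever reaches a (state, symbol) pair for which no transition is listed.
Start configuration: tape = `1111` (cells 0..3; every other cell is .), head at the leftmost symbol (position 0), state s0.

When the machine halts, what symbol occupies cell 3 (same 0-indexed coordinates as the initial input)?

0

s0 | [1]111..   read 1 → write 0, move right, go to s2
s2 | 0[1]11..   read 1 → write ., move right, go to s1
s1 | 0.[1]1..   read 1 → write 0, move right, go to s0
s0 | 0.0[1]..   read 1 → write 0, move right, go to s2
s2 | 0.00[.].   read . → write ., move right, go to s0
s0 | 0.00.[.]   read . → write ., move left, go to s1
s1 | 0.00[.].   read . → write 0, move left, go to s0
s0 | 0.0[0]0.   read 0 → write 0, move left, go to s1
s1 | 0.[0]00.   read 0 → write 0, move left, go to sH
sH | 0[.]000.
Cell 3 holds 0 when M halts.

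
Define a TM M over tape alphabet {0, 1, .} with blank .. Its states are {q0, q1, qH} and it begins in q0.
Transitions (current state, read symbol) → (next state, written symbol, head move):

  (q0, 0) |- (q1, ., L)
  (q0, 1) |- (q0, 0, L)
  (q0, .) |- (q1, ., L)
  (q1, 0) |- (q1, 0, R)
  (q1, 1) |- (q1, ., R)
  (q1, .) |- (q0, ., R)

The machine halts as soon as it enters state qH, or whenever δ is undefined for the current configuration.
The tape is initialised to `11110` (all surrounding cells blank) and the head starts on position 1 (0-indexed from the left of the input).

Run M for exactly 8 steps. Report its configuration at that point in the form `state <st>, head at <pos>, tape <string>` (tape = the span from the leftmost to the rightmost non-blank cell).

q0 | ..1[1]110   read 1 → write 0, move L, go to q0
q0 | ..[1]0110   read 1 → write 0, move L, go to q0
q0 | .[.]00110   read . → write ., move L, go to q1
q1 | [.].00110   read . → write ., move R, go to q0
q0 | .[.]00110   read . → write ., move L, go to q1
q1 | [.].00110   read . → write ., move R, go to q0
q0 | .[.]00110   read . → write ., move L, go to q1
q1 | [.].00110   read . → write ., move R, go to q0
q0 | .[.]00110
After 8 steps: state q0, head at -1, tape 00110.

state q0, head at -1, tape 00110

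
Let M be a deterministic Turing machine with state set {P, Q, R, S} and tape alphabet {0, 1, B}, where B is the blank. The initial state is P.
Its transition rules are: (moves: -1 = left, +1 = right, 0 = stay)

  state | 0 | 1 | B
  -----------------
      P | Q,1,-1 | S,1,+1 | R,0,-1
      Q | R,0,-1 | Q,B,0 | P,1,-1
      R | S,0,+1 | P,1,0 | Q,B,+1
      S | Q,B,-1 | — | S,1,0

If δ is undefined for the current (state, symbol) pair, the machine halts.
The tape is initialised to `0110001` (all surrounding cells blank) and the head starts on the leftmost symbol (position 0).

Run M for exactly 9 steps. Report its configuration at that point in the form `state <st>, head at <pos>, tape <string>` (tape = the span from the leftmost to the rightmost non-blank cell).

state=P head=0 tape=BBB[0]110001   (P,0)→(Q,1,-1)
state=Q head=-1 tape=BB[B]1110001   (Q,B)→(P,1,-1)
state=P head=-2 tape=B[B]11110001   (P,B)→(R,0,-1)
state=R head=-3 tape=[B]011110001   (R,B)→(Q,B,+1)
state=Q head=-2 tape=B[0]11110001   (Q,0)→(R,0,-1)
state=R head=-3 tape=[B]011110001   (R,B)→(Q,B,+1)
state=Q head=-2 tape=B[0]11110001   (Q,0)→(R,0,-1)
state=R head=-3 tape=[B]011110001   (R,B)→(Q,B,+1)
state=Q head=-2 tape=B[0]11110001   (Q,0)→(R,0,-1)
state=R head=-3 tape=[B]011110001
After 9 steps: state R, head at -3, tape 011110001.

state R, head at -3, tape 011110001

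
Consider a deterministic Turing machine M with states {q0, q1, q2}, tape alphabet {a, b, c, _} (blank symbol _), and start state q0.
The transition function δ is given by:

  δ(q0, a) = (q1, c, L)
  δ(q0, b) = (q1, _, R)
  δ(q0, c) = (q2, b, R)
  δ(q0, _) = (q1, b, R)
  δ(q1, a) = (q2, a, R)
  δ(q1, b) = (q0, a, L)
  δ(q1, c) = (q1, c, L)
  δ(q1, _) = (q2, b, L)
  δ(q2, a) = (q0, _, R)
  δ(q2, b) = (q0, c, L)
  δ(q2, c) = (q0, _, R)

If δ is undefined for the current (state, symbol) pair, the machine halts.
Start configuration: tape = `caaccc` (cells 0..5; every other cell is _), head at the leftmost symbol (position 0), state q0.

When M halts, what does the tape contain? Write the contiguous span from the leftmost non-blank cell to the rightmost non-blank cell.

q0 | __[c]aaccc   read c → write b, move R, go to q2
q2 | __b[a]accc   read a → write _, move R, go to q0
q0 | __b_[a]ccc   read a → write c, move L, go to q1
q1 | __b[_]cccc   read _ → write b, move L, go to q2
q2 | __[b]bcccc   read b → write c, move L, go to q0
q0 | _[_]cbcccc   read _ → write b, move R, go to q1
q1 | _b[c]bcccc   read c → write c, move L, go to q1
q1 | _[b]cbcccc   read b → write a, move L, go to q0
q0 | [_]acbcccc   read _ → write b, move R, go to q1
q1 | b[a]cbcccc   read a → write a, move R, go to q2
q2 | ba[c]bcccc   read c → write _, move R, go to q0
q0 | ba_[b]cccc   read b → write _, move R, go to q1
q1 | ba__[c]ccc   read c → write c, move L, go to q1
q1 | ba_[_]cccc   read _ → write b, move L, go to q2
q2 | ba[_]bcccc
The non-blank tape span at halt is ba_bcccc.

ba_bcccc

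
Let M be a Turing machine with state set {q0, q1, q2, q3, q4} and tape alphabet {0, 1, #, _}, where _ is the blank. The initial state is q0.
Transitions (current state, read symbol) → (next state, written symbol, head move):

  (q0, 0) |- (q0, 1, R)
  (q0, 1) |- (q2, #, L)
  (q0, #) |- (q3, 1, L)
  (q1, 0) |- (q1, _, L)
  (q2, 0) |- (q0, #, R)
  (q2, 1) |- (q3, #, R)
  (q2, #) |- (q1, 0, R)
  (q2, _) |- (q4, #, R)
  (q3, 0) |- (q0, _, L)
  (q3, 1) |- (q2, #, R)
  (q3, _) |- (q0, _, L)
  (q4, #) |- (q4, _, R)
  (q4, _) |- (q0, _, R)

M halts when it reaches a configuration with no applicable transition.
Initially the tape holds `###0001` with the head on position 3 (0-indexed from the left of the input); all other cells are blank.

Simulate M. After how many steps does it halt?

5

state=q0 head=3 tape=###[0]001   (q0,0)→(q0,1,R)
state=q0 head=4 tape=###1[0]01   (q0,0)→(q0,1,R)
state=q0 head=5 tape=###11[0]1   (q0,0)→(q0,1,R)
state=q0 head=6 tape=###111[1]   (q0,1)→(q2,#,L)
state=q2 head=5 tape=###11[1]#   (q2,1)→(q3,#,R)
state=q3 head=6 tape=###11#[#]
M halts after 5 transitions.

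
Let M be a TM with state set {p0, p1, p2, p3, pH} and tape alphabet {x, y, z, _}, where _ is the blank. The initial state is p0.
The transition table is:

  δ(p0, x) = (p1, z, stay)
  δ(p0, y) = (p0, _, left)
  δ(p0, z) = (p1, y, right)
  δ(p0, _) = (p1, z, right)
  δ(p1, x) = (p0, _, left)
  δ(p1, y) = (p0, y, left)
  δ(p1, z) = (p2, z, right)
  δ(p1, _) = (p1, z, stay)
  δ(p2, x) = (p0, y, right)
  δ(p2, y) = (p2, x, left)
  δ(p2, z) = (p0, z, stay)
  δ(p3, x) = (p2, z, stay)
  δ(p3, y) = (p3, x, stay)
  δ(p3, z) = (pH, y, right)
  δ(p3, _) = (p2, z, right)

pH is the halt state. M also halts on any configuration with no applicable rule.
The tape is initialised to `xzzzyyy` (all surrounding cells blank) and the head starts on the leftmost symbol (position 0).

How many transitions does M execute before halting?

22

state=p0 head=0 tape=[x]zzzyyy   (p0,x)→(p1,z,stay)
state=p1 head=0 tape=[z]zzzyyy   (p1,z)→(p2,z,right)
state=p2 head=1 tape=z[z]zzyyy   (p2,z)→(p0,z,stay)
state=p0 head=1 tape=z[z]zzyyy   (p0,z)→(p1,y,right)
state=p1 head=2 tape=zy[z]zyyy   (p1,z)→(p2,z,right)
state=p2 head=3 tape=zyz[z]yyy   (p2,z)→(p0,z,stay)
state=p0 head=3 tape=zyz[z]yyy   (p0,z)→(p1,y,right)
state=p1 head=4 tape=zyzy[y]yy   (p1,y)→(p0,y,left)
state=p0 head=3 tape=zyz[y]yyy   (p0,y)→(p0,_,left)
state=p0 head=2 tape=zy[z]_yyy   (p0,z)→(p1,y,right)
state=p1 head=3 tape=zyy[_]yyy   (p1,_)→(p1,z,stay)
state=p1 head=3 tape=zyy[z]yyy   (p1,z)→(p2,z,right)
state=p2 head=4 tape=zyyz[y]yy   (p2,y)→(p2,x,left)
state=p2 head=3 tape=zyy[z]xyy   (p2,z)→(p0,z,stay)
state=p0 head=3 tape=zyy[z]xyy   (p0,z)→(p1,y,right)
state=p1 head=4 tape=zyyy[x]yy   (p1,x)→(p0,_,left)
state=p0 head=3 tape=zyy[y]_yy   (p0,y)→(p0,_,left)
state=p0 head=2 tape=zy[y]__yy   (p0,y)→(p0,_,left)
state=p0 head=1 tape=z[y]___yy   (p0,y)→(p0,_,left)
state=p0 head=0 tape=[z]____yy   (p0,z)→(p1,y,right)
state=p1 head=1 tape=y[_]___yy   (p1,_)→(p1,z,stay)
state=p1 head=1 tape=y[z]___yy   (p1,z)→(p2,z,right)
state=p2 head=2 tape=yz[_]__yy
M halts after 22 transitions.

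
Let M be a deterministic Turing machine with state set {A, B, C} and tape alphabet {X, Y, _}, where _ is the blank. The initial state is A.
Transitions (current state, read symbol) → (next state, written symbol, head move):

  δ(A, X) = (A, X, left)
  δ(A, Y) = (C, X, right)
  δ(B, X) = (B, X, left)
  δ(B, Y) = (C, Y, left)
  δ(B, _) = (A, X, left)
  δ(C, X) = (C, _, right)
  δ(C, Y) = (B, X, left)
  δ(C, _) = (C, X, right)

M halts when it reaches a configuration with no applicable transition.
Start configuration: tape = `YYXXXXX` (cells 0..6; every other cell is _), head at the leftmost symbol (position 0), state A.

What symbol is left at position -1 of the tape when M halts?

X

state=A head=0 tape=__[Y]YXXXXX   (A,Y)→(C,X,right)
state=C head=1 tape=__X[Y]XXXXX   (C,Y)→(B,X,left)
state=B head=0 tape=__[X]XXXXXX   (B,X)→(B,X,left)
state=B head=-1 tape=_[_]XXXXXXX   (B,_)→(A,X,left)
state=A head=-2 tape=[_]XXXXXXXX
Cell -1 holds X when M halts.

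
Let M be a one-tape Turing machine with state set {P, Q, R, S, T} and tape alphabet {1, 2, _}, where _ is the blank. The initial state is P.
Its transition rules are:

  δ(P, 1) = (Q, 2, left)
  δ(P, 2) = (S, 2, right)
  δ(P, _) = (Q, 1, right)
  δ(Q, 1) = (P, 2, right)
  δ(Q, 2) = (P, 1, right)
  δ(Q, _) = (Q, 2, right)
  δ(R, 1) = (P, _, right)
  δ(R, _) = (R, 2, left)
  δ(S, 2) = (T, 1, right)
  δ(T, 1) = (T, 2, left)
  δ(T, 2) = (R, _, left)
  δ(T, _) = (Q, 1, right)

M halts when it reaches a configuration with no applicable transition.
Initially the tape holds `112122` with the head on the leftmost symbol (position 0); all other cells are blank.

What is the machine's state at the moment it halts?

R

P | _[1]12122   read 1 → write 2, move left, go to Q
Q | [_]212122   read _ → write 2, move right, go to Q
Q | 2[2]12122   read 2 → write 1, move right, go to P
P | 21[1]2122   read 1 → write 2, move left, go to Q
Q | 2[1]22122   read 1 → write 2, move right, go to P
P | 22[2]2122   read 2 → write 2, move right, go to S
S | 222[2]122   read 2 → write 1, move right, go to T
T | 2221[1]22   read 1 → write 2, move left, go to T
T | 222[1]222   read 1 → write 2, move left, go to T
T | 22[2]2222   read 2 → write _, move left, go to R
R | 2[2]_2222
No transition is defined for (R, 2); M halts in state R.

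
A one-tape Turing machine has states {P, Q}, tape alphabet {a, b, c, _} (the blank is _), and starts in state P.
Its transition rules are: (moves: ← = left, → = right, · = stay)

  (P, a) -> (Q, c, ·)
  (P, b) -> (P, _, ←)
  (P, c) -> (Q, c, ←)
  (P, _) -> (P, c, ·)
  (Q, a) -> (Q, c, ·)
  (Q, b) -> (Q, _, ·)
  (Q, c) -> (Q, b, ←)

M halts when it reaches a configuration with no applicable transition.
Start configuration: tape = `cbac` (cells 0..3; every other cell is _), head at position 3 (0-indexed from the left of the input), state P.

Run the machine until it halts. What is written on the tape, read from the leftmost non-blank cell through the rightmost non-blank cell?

c_bc

state=P head=3 tape=cba[c]   (P,c)→(Q,c,←)
state=Q head=2 tape=cb[a]c   (Q,a)→(Q,c,·)
state=Q head=2 tape=cb[c]c   (Q,c)→(Q,b,←)
state=Q head=1 tape=c[b]bc   (Q,b)→(Q,_,·)
state=Q head=1 tape=c[_]bc
The non-blank tape span at halt is c_bc.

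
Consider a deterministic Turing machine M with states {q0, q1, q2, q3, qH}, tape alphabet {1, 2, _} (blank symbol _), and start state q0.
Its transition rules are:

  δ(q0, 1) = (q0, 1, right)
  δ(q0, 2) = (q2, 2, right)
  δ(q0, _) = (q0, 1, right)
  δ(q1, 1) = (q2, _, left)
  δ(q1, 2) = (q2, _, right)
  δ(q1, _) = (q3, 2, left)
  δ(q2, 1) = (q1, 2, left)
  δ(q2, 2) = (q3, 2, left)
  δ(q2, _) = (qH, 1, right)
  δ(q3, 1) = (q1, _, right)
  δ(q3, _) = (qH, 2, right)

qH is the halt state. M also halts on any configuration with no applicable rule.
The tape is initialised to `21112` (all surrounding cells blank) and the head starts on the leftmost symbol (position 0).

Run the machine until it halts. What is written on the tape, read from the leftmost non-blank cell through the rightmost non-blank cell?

q0 | [2]1112   read 2 → write 2, move right, go to q2
q2 | 2[1]112   read 1 → write 2, move left, go to q1
q1 | [2]2112   read 2 → write _, move right, go to q2
q2 | _[2]112   read 2 → write 2, move left, go to q3
q3 | [_]2112   read _ → write 2, move right, go to qH
qH | 2[2]112
The non-blank tape span at halt is 22112.

22112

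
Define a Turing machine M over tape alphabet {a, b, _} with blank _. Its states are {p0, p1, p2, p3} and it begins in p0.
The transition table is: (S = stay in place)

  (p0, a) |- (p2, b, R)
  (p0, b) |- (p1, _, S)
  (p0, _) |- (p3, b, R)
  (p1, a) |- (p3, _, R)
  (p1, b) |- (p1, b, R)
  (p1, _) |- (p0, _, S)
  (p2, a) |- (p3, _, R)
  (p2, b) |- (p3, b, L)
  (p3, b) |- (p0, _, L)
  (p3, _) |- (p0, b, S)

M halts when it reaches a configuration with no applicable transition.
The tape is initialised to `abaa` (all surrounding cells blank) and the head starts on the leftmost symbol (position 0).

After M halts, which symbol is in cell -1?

state=p0 head=0 tape=_[a]baa   (p0,a)→(p2,b,R)
state=p2 head=1 tape=_b[b]aa   (p2,b)→(p3,b,L)
state=p3 head=0 tape=_[b]baa   (p3,b)→(p0,_,L)
state=p0 head=-1 tape=[_]_baa   (p0,_)→(p3,b,R)
state=p3 head=0 tape=b[_]baa   (p3,_)→(p0,b,S)
state=p0 head=0 tape=b[b]baa   (p0,b)→(p1,_,S)
state=p1 head=0 tape=b[_]baa   (p1,_)→(p0,_,S)
state=p0 head=0 tape=b[_]baa   (p0,_)→(p3,b,R)
state=p3 head=1 tape=bb[b]aa   (p3,b)→(p0,_,L)
state=p0 head=0 tape=b[b]_aa   (p0,b)→(p1,_,S)
state=p1 head=0 tape=b[_]_aa   (p1,_)→(p0,_,S)
state=p0 head=0 tape=b[_]_aa   (p0,_)→(p3,b,R)
state=p3 head=1 tape=bb[_]aa   (p3,_)→(p0,b,S)
state=p0 head=1 tape=bb[b]aa   (p0,b)→(p1,_,S)
state=p1 head=1 tape=bb[_]aa   (p1,_)→(p0,_,S)
state=p0 head=1 tape=bb[_]aa   (p0,_)→(p3,b,R)
state=p3 head=2 tape=bbb[a]a
Cell -1 holds b when M halts.

b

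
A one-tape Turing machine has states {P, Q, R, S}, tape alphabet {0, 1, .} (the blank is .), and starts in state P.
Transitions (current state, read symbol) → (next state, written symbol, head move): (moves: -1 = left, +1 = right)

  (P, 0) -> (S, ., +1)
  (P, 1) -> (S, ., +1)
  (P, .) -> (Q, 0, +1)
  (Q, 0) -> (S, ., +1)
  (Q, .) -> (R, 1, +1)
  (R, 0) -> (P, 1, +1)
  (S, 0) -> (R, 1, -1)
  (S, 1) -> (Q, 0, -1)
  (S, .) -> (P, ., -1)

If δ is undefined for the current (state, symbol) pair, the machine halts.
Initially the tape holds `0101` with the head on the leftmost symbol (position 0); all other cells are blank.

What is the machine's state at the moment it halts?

R

P | [0]101...   read 0 → write ., move +1, go to S
S | .[1]01...   read 1 → write 0, move -1, go to Q
Q | [.]001...   read . → write 1, move +1, go to R
R | 1[0]01...   read 0 → write 1, move +1, go to P
P | 11[0]1...   read 0 → write ., move +1, go to S
S | 11.[1]...   read 1 → write 0, move -1, go to Q
Q | 11[.]0...   read . → write 1, move +1, go to R
R | 111[0]...   read 0 → write 1, move +1, go to P
P | 1111[.]..   read . → write 0, move +1, go to Q
Q | 11110[.].   read . → write 1, move +1, go to R
R | 111101[.]
No transition is defined for (R, .); M halts in state R.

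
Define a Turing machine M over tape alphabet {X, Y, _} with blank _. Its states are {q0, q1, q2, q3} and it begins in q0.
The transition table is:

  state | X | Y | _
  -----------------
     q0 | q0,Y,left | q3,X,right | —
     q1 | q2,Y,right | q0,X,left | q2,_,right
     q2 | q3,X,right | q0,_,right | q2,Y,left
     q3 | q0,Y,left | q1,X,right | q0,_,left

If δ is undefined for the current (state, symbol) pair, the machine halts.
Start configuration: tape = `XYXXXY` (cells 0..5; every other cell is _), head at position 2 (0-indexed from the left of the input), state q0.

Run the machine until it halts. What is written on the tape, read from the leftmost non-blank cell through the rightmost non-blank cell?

YYYYYXYX

q0 | _XY[X]XXY__   read X → write Y, move left, go to q0
q0 | _X[Y]YXXY__   read Y → write X, move right, go to q3
q3 | _XX[Y]XXY__   read Y → write X, move right, go to q1
q1 | _XXX[X]XY__   read X → write Y, move right, go to q2
q2 | _XXXY[X]Y__   read X → write X, move right, go to q3
q3 | _XXXYX[Y]__   read Y → write X, move right, go to q1
q1 | _XXXYXX[_]_   read _ → write _, move right, go to q2
q2 | _XXXYXX_[_]   read _ → write Y, move left, go to q2
q2 | _XXXYXX[_]Y   read _ → write Y, move left, go to q2
q2 | _XXXYX[X]YY   read X → write X, move right, go to q3
q3 | _XXXYXX[Y]Y   read Y → write X, move right, go to q1
q1 | _XXXYXXX[Y]   read Y → write X, move left, go to q0
q0 | _XXXYXX[X]X   read X → write Y, move left, go to q0
q0 | _XXXYX[X]YX   read X → write Y, move left, go to q0
q0 | _XXXY[X]YYX   read X → write Y, move left, go to q0
q0 | _XXX[Y]YYYX   read Y → write X, move right, go to q3
q3 | _XXXX[Y]YYX   read Y → write X, move right, go to q1
q1 | _XXXXX[Y]YX   read Y → write X, move left, go to q0
q0 | _XXXX[X]XYX   read X → write Y, move left, go to q0
q0 | _XXX[X]YXYX   read X → write Y, move left, go to q0
q0 | _XX[X]YYXYX   read X → write Y, move left, go to q0
q0 | _X[X]YYYXYX   read X → write Y, move left, go to q0
q0 | _[X]YYYYXYX   read X → write Y, move left, go to q0
q0 | [_]YYYYYXYX
The non-blank tape span at halt is YYYYYXYX.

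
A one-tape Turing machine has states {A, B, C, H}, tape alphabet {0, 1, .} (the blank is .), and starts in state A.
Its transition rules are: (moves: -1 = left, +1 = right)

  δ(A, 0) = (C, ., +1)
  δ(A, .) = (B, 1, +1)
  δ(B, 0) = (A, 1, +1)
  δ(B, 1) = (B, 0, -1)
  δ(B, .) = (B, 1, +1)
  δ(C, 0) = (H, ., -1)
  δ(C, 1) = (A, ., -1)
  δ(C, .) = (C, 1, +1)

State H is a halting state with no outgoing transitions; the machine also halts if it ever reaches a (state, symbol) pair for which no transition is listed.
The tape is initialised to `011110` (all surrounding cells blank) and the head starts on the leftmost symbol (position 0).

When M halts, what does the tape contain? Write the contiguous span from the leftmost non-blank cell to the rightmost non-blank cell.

11..110

state=A head=0 tape=.[0]11110   (A,0)→(C,.,+1)
state=C head=1 tape=..[1]1110   (C,1)→(A,.,-1)
state=A head=0 tape=.[.].1110   (A,.)→(B,1,+1)
state=B head=1 tape=.1[.]1110   (B,.)→(B,1,+1)
state=B head=2 tape=.11[1]110   (B,1)→(B,0,-1)
state=B head=1 tape=.1[1]0110   (B,1)→(B,0,-1)
state=B head=0 tape=.[1]00110   (B,1)→(B,0,-1)
state=B head=-1 tape=[.]000110   (B,.)→(B,1,+1)
state=B head=0 tape=1[0]00110   (B,0)→(A,1,+1)
state=A head=1 tape=11[0]0110   (A,0)→(C,.,+1)
state=C head=2 tape=11.[0]110   (C,0)→(H,.,-1)
state=H head=1 tape=11[.].110
The non-blank tape span at halt is 11..110.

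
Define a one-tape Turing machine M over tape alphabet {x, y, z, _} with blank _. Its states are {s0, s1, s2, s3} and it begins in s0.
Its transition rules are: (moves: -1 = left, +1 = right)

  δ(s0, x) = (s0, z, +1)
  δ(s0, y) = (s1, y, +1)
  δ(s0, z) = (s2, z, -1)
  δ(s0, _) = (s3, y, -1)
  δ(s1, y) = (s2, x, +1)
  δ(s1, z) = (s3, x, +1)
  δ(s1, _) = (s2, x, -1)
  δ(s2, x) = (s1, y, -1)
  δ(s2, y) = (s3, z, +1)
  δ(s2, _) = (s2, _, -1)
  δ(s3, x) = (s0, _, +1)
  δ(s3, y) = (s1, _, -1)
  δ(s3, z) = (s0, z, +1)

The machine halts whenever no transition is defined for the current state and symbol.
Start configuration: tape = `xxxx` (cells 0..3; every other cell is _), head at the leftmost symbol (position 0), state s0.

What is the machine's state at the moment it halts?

s3

s0 | [x]xxx___   read x → write z, move +1, go to s0
s0 | z[x]xx___   read x → write z, move +1, go to s0
s0 | zz[x]x___   read x → write z, move +1, go to s0
s0 | zzz[x]___   read x → write z, move +1, go to s0
s0 | zzzz[_]__   read _ → write y, move -1, go to s3
s3 | zzz[z]y__   read z → write z, move +1, go to s0
s0 | zzzz[y]__   read y → write y, move +1, go to s1
s1 | zzzzy[_]_   read _ → write x, move -1, go to s2
s2 | zzzz[y]x_   read y → write z, move +1, go to s3
s3 | zzzzz[x]_   read x → write _, move +1, go to s0
s0 | zzzzz_[_]   read _ → write y, move -1, go to s3
s3 | zzzzz[_]y
No transition is defined for (s3, _); M halts in state s3.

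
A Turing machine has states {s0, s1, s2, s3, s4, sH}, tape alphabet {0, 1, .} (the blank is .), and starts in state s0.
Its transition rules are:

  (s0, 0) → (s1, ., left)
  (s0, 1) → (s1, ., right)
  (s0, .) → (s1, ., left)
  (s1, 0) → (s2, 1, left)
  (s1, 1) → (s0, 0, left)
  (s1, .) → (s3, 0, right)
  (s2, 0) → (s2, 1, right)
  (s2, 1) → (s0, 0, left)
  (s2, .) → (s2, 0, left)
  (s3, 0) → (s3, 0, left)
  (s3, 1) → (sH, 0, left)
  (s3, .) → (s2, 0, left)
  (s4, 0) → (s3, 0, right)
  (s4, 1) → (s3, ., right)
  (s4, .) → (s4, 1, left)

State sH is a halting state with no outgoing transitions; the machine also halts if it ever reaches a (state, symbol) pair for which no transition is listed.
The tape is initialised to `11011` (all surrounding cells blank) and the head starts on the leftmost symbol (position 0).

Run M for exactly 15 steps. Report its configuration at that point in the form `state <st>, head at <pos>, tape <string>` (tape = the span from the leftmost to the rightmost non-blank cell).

state s1, head at 1, tape 1.0011

state=s0 head=0 tape=.[1]1011   (s0,1)→(s1,.,right)
state=s1 head=1 tape=..[1]011   (s1,1)→(s0,0,left)
state=s0 head=0 tape=.[.]0011   (s0,.)→(s1,.,left)
state=s1 head=-1 tape=[.].0011   (s1,.)→(s3,0,right)
state=s3 head=0 tape=0[.]0011   (s3,.)→(s2,0,left)
state=s2 head=-1 tape=[0]00011   (s2,0)→(s2,1,right)
state=s2 head=0 tape=1[0]0011   (s2,0)→(s2,1,right)
state=s2 head=1 tape=11[0]011   (s2,0)→(s2,1,right)
state=s2 head=2 tape=111[0]11   (s2,0)→(s2,1,right)
state=s2 head=3 tape=1111[1]1   (s2,1)→(s0,0,left)
state=s0 head=2 tape=111[1]01   (s0,1)→(s1,.,right)
state=s1 head=3 tape=111.[0]1   (s1,0)→(s2,1,left)
state=s2 head=2 tape=111[.]11   (s2,.)→(s2,0,left)
state=s2 head=1 tape=11[1]011   (s2,1)→(s0,0,left)
state=s0 head=0 tape=1[1]0011   (s0,1)→(s1,.,right)
state=s1 head=1 tape=1.[0]011
After 15 steps: state s1, head at 1, tape 1.0011.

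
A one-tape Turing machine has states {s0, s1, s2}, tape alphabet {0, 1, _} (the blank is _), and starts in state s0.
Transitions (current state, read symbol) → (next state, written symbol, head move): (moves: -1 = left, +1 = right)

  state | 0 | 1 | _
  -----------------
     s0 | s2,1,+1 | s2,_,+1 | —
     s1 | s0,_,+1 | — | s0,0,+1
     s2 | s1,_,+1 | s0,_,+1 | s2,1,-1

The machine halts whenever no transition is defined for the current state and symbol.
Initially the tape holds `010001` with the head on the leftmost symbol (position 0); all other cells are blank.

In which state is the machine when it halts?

s0

state=s0 head=0 tape=[0]10001__   (s0,0)→(s2,1,+1)
state=s2 head=1 tape=1[1]0001__   (s2,1)→(s0,_,+1)
state=s0 head=2 tape=1_[0]001__   (s0,0)→(s2,1,+1)
state=s2 head=3 tape=1_1[0]01__   (s2,0)→(s1,_,+1)
state=s1 head=4 tape=1_1_[0]1__   (s1,0)→(s0,_,+1)
state=s0 head=5 tape=1_1__[1]__   (s0,1)→(s2,_,+1)
state=s2 head=6 tape=1_1___[_]_   (s2,_)→(s2,1,-1)
state=s2 head=5 tape=1_1__[_]1_   (s2,_)→(s2,1,-1)
state=s2 head=4 tape=1_1_[_]11_   (s2,_)→(s2,1,-1)
state=s2 head=3 tape=1_1[_]111_   (s2,_)→(s2,1,-1)
state=s2 head=2 tape=1_[1]1111_   (s2,1)→(s0,_,+1)
state=s0 head=3 tape=1__[1]111_   (s0,1)→(s2,_,+1)
state=s2 head=4 tape=1___[1]11_   (s2,1)→(s0,_,+1)
state=s0 head=5 tape=1____[1]1_   (s0,1)→(s2,_,+1)
state=s2 head=6 tape=1_____[1]_   (s2,1)→(s0,_,+1)
state=s0 head=7 tape=1______[_]
No transition is defined for (s0, _); M halts in state s0.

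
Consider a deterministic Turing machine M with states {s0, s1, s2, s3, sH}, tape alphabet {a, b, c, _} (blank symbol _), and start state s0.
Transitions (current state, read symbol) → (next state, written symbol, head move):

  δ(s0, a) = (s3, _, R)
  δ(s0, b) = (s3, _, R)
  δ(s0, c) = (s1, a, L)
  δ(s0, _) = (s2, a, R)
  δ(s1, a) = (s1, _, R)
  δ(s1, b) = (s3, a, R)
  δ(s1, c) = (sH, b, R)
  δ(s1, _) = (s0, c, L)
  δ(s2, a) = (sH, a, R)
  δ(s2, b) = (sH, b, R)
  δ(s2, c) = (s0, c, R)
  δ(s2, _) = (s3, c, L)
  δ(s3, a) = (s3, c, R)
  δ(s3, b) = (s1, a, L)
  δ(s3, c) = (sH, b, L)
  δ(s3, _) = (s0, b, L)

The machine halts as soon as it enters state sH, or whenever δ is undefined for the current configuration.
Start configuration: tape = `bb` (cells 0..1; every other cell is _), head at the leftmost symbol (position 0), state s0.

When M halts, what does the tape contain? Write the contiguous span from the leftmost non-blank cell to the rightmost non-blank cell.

acab

state=s0 head=0 tape=_[b]b__   (s0,b)→(s3,_,R)
state=s3 head=1 tape=__[b]__   (s3,b)→(s1,a,L)
state=s1 head=0 tape=_[_]a__   (s1,_)→(s0,c,L)
state=s0 head=-1 tape=[_]ca__   (s0,_)→(s2,a,R)
state=s2 head=0 tape=a[c]a__   (s2,c)→(s0,c,R)
state=s0 head=1 tape=ac[a]__   (s0,a)→(s3,_,R)
state=s3 head=2 tape=ac_[_]_   (s3,_)→(s0,b,L)
state=s0 head=1 tape=ac[_]b_   (s0,_)→(s2,a,R)
state=s2 head=2 tape=aca[b]_   (s2,b)→(sH,b,R)
state=sH head=3 tape=acab[_]
The non-blank tape span at halt is acab.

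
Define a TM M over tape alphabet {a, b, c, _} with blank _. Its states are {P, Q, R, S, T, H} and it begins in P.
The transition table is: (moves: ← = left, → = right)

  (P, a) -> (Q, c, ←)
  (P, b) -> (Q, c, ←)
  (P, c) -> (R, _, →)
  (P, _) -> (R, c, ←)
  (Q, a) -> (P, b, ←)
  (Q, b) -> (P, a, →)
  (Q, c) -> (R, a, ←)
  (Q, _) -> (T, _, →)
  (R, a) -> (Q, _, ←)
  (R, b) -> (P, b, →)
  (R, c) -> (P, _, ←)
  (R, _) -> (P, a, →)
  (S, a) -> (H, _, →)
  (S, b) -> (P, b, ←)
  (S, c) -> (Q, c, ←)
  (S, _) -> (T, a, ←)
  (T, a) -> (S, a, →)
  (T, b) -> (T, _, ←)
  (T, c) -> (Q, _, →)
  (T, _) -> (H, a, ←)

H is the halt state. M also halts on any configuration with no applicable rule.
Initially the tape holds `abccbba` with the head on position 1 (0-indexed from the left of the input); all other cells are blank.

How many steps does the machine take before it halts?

20

P | __a[b]ccbba   read b → write c, move ←, go to Q
Q | __[a]cccbba   read a → write b, move ←, go to P
P | _[_]bcccbba   read _ → write c, move ←, go to R
R | [_]cbcccbba   read _ → write a, move →, go to P
P | a[c]bcccbba   read c → write _, move →, go to R
R | a_[b]cccbba   read b → write b, move →, go to P
P | a_b[c]ccbba   read c → write _, move →, go to R
R | a_b_[c]cbba   read c → write _, move ←, go to P
P | a_b[_]_cbba   read _ → write c, move ←, go to R
R | a_[b]c_cbba   read b → write b, move →, go to P
P | a_b[c]_cbba   read c → write _, move →, go to R
R | a_b_[_]cbba   read _ → write a, move →, go to P
P | a_b_a[c]bba   read c → write _, move →, go to R
R | a_b_a_[b]ba   read b → write b, move →, go to P
P | a_b_a_b[b]a   read b → write c, move ←, go to Q
Q | a_b_a_[b]ca   read b → write a, move →, go to P
P | a_b_a_a[c]a   read c → write _, move →, go to R
R | a_b_a_a_[a]   read a → write _, move ←, go to Q
Q | a_b_a_a[_]_   read _ → write _, move →, go to T
T | a_b_a_a_[_]   read _ → write a, move ←, go to H
H | a_b_a_a[_]a
M halts after 20 transitions.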